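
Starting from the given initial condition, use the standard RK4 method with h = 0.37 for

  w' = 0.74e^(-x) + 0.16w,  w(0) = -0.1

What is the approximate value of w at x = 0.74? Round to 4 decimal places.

RK4: k1 = f(x_n, w_n); k2 = f(x_n + h/2, w_n + (h/2)·k1); k3 = f(x_n + h/2, w_n + (h/2)·k2); k4 = f(x_n + h, w_n + h·k3); w_{n+1} = w_n + (h/6)·(k1 + 2k2 + 2k3 + k4).
x=0.000000, w=-0.100000:
  k1 = f(0.000000, -0.100000) = 0.724000
  k2 = f(0.185000, 0.033940) = 0.620448
  k3 = f(0.185000, 0.014783) = 0.617382
  k4 = f(0.370000, 0.128431) = 0.531692
  w ← -0.100000 + (0.37/6)·(k1 + 2k2 + 2k3 + k4) = 0.130100
x=0.370000, w=0.130100:
  k1 = f(0.370000, 0.130100) = 0.531959
  k2 = f(0.555000, 0.228513) = 0.461375
  k3 = f(0.555000, 0.215455) = 0.459286
  k4 = f(0.740000, 0.300036) = 0.401070
  w ← 0.130100 + (0.37/6)·(k1 + 2k2 + 2k3 + k4) = 0.301185
w(0.74) ≈ 0.3012

0.3012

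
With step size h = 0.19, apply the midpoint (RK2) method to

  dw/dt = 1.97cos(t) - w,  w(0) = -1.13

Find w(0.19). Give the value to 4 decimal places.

Midpoint: k1 = f(t_n, w_n); k2 = f(t_n + h/2, w_n + (h/2)·k1); w_{n+1} = w_n + h·k2.
t=0.000000, w=-1.130000:
  k1 = f(0.000000, -1.130000) = 3.100000
  k2 = f(0.095000, -0.835500) = 2.796617
  w ← -1.130000 + 0.19·2.796617 = -0.598643
w(0.19) ≈ -0.5986

-0.5986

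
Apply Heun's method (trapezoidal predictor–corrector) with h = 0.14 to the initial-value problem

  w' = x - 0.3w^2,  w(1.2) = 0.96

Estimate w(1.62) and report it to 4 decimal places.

Heun: k1 = f(x_n, w_n); k2 = f(x_n + h, w_n + h·k1); w_{n+1} = w_n + (h/2)·(k1 + k2).
x=1.200000, w=0.960000:
  k1 = f(1.200000, 0.960000) = 0.923520
  k2 = f(1.340000, 1.089293) = 0.984032
  w ← 0.960000 + (0.14/2)·(0.923520 + 0.984032) = 1.093529
x=1.340000, w=1.093529:
  k1 = f(1.340000, 1.093529) = 0.981259
  k2 = f(1.480000, 1.230905) = 1.025462
  w ← 1.093529 + (0.14/2)·(0.981259 + 1.025462) = 1.233999
x=1.480000, w=1.233999:
  k1 = f(1.480000, 1.233999) = 1.023174
  k2 = f(1.620000, 1.377243) = 1.050960
  w ← 1.233999 + (0.14/2)·(1.023174 + 1.050960) = 1.379188
w(1.62) ≈ 1.3792

1.3792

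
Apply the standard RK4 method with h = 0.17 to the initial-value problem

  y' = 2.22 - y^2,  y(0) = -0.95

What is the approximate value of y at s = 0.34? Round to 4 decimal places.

RK4: k1 = f(s_n, y_n); k2 = f(s_n + h/2, y_n + (h/2)·k1); k3 = f(s_n + h/2, y_n + (h/2)·k2); k4 = f(s_n + h, y_n + h·k3); y_{n+1} = y_n + (h/6)·(k1 + 2k2 + 2k3 + k4).
s=0.000000, y=-0.950000:
  k1 = f(0.000000, -0.950000) = 1.317500
  k2 = f(0.085000, -0.838012) = 1.517735
  k3 = f(0.085000, -0.820993) = 1.545971
  k4 = f(0.170000, -0.687185) = 1.747777
  y ← -0.950000 + (0.17/6)·(k1 + 2k2 + 2k3 + k4) = -0.689540
s=0.170000, y=-0.689540:
  k1 = f(0.170000, -0.689540) = 1.744534
  k2 = f(0.255000, -0.541255) = 1.927043
  k3 = f(0.255000, -0.525742) = 1.943596
  k4 = f(0.340000, -0.359129) = 2.091026
  y ← -0.689540 + (0.17/6)·(k1 + 2k2 + 2k3 + k4) = -0.361530
y(0.34) ≈ -0.3615

-0.3615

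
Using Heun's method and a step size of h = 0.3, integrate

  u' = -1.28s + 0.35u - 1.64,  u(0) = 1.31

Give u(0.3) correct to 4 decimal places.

0.8793

Heun: k1 = f(s_n, u_n); k2 = f(s_n + h, u_n + h·k1); u_{n+1} = u_n + (h/2)·(k1 + k2).
s=0.000000, u=1.310000:
  k1 = f(0.000000, 1.310000) = -1.181500
  k2 = f(0.300000, 0.955550) = -1.689557
  u ← 1.310000 + (0.3/2)·(-1.181500 + (-1.689557)) = 0.879341
u(0.3) ≈ 0.8793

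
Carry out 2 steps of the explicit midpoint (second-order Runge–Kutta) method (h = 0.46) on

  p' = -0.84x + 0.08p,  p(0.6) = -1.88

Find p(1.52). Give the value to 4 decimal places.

-2.8667

Midpoint: k1 = f(x_n, p_n); k2 = f(x_n + h/2, p_n + (h/2)·k1); p_{n+1} = p_n + h·k2.
x=0.600000, p=-1.880000:
  k1 = f(0.600000, -1.880000) = -0.654400
  k2 = f(0.830000, -2.030512) = -0.859641
  p ← -1.880000 + 0.46·(-0.859641) = -2.275435
x=1.060000, p=-2.275435:
  k1 = f(1.060000, -2.275435) = -1.072435
  k2 = f(1.290000, -2.522095) = -1.285368
  p ← -2.275435 + 0.46·(-1.285368) = -2.866704
p(1.52) ≈ -2.8667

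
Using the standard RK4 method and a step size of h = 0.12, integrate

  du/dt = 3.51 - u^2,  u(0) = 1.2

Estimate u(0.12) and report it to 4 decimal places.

RK4: k1 = f(t_n, u_n); k2 = f(t_n + h/2, u_n + (h/2)·k1); k3 = f(t_n + h/2, u_n + (h/2)·k2); k4 = f(t_n + h, u_n + h·k3); u_{n+1} = u_n + (h/6)·(k1 + 2k2 + 2k3 + k4).
t=0.000000, u=1.200000:
  k1 = f(0.000000, 1.200000) = 2.070000
  k2 = f(0.060000, 1.324200) = 1.756494
  k3 = f(0.060000, 1.305390) = 1.805958
  k4 = f(0.120000, 1.416715) = 1.502919
  u ← 1.200000 + (0.12/6)·(k1 + 2k2 + 2k3 + k4) = 1.413956
u(0.12) ≈ 1.4140

1.4140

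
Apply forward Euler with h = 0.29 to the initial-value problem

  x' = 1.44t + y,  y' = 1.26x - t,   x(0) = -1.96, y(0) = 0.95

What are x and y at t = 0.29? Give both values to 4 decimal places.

-1.6845, 0.2338

Euler on (x,y): x_{n+1} = x_n + h·x', y_{n+1} = y_n + h·y'.
0.000000: (-1.960000, 0.950000); f=(0.950000, -2.469600) → (-1.684500, 0.233816)
(x(0.29), y(0.29)) ≈ (-1.6845, 0.2338)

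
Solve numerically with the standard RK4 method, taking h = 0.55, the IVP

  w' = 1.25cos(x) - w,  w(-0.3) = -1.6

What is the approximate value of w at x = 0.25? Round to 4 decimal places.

RK4: k1 = f(x_n, w_n); k2 = f(x_n + h/2, w_n + (h/2)·k1); k3 = f(x_n + h/2, w_n + (h/2)·k2); k4 = f(x_n + h, w_n + h·k3); w_{n+1} = w_n + (h/6)·(k1 + 2k2 + 2k3 + k4).
x=-0.300000, w=-1.600000:
  k1 = f(-0.300000, -1.600000) = 2.794171
  k2 = f(-0.025000, -0.831603) = 2.081212
  k3 = f(-0.025000, -1.027667) = 2.277276
  k4 = f(0.250000, -0.347498) = 1.558639
  w ← -1.600000 + (0.55/6)·(k1 + 2k2 + 2k3 + k4) = -0.401936
w(0.25) ≈ -0.4019

-0.4019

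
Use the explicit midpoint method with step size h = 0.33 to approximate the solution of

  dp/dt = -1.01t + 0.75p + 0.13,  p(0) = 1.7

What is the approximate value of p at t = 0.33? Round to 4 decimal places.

Midpoint: k1 = f(t_n, p_n); k2 = f(t_n + h/2, p_n + (h/2)·k1); p_{n+1} = p_n + h·k2.
t=0.000000, p=1.700000:
  k1 = f(0.000000, 1.700000) = 1.405000
  k2 = f(0.165000, 1.931825) = 1.412219
  p ← 1.700000 + 0.33·1.412219 = 2.166032
p(0.33) ≈ 2.1660

2.1660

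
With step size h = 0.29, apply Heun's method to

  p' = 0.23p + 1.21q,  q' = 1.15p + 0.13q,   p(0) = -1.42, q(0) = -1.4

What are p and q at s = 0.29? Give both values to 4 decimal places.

Heun on (p,q): k1 = f(s_n, state_n); k2 = f(s_n + h, state_n + h·k1); state_{n+1} = state_n + (h/2)·(k1 + k2).
0.000000: (-1.420000, -1.400000)
  k1 = (-2.020600, -1.815000)
  predictor → (-2.005974, -1.926350)
  k2 = (-2.792258, -2.557296)
  → (-2.117864, -2.033983)
(p(0.29), q(0.29)) ≈ (-2.1179, -2.0340)

-2.1179, -2.0340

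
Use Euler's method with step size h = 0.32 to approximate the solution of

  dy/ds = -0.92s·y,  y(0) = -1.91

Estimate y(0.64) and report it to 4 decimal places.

Euler: y_{n+1} = y_n + h·f(s_n, y_n).
s=0.000000, y=-1.910000: f=0.000000 → y ← -1.910000 + 0.32·0.000000 = -1.910000
s=0.320000, y=-1.910000: f=0.562304 → y ← -1.910000 + 0.32·0.562304 = -1.730063
y(0.64) ≈ -1.7301

-1.7301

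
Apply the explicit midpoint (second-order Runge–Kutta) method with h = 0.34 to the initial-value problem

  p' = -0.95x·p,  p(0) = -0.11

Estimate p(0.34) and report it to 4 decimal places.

-0.1040

Midpoint: k1 = f(x_n, p_n); k2 = f(x_n + h/2, p_n + (h/2)·k1); p_{n+1} = p_n + h·k2.
x=0.000000, p=-0.110000:
  k1 = f(0.000000, -0.110000) = 0.000000
  k2 = f(0.170000, -0.110000) = 0.017765
  p ← -0.110000 + 0.34·0.017765 = -0.103960
p(0.34) ≈ -0.1040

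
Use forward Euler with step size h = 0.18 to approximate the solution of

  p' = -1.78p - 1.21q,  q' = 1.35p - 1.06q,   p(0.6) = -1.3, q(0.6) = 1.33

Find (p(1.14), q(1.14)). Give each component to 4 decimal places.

-0.7263, 0.0332

Euler on (p,q): p_{n+1} = p_n + h·p', q_{n+1} = q_n + h·q'.
0.600000: (-1.300000, 1.330000); f=(0.704700, -3.164800) → (-1.173154, 0.760336)
0.780000: (-1.173154, 0.760336); f=(1.168208, -2.389714) → (-0.962877, 0.330187)
0.960000: (-0.962877, 0.330187); f=(1.314394, -1.649882) → (-0.726286, 0.033209)
(p(1.14), q(1.14)) ≈ (-0.7263, 0.0332)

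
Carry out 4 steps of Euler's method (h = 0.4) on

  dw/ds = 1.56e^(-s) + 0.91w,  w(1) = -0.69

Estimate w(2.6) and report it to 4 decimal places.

Euler: w_{n+1} = w_n + h·f(s_n, w_n).
s=1.000000, w=-0.690000: f=-0.054008 → w ← -0.690000 + 0.4·(-0.054008) = -0.711603
s=1.400000, w=-0.711603: f=-0.262868 → w ← -0.711603 + 0.4·(-0.262868) = -0.816750
s=1.800000, w=-0.816750: f=-0.485377 → w ← -0.816750 + 0.4·(-0.485377) = -1.010901
s=2.200000, w=-1.010901: f=-0.747067 → w ← -1.010901 + 0.4·(-0.747067) = -1.309728
w(2.6) ≈ -1.3097

-1.3097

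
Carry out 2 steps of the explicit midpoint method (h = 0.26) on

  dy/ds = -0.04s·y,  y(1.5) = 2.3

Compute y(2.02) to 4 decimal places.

Midpoint: k1 = f(s_n, y_n); k2 = f(s_n + h/2, y_n + (h/2)·k1); y_{n+1} = y_n + h·k2.
s=1.500000, y=2.300000:
  k1 = f(1.500000, 2.300000) = -0.138000
  k2 = f(1.630000, 2.282060) = -0.148790
  y ← 2.300000 + 0.26·(-0.148790) = 2.261315
s=1.760000, y=2.261315:
  k1 = f(1.760000, 2.261315) = -0.159197
  k2 = f(1.890000, 2.240619) = -0.169391
  y ← 2.261315 + 0.26·(-0.169391) = 2.217273
y(2.02) ≈ 2.2173

2.2173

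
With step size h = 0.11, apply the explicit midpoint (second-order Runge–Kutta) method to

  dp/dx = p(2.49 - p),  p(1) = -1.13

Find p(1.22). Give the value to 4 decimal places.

-2.7603

Midpoint: k1 = f(x_n, p_n); k2 = f(x_n + h/2, p_n + (h/2)·k1); p_{n+1} = p_n + h·k2.
x=1.000000, p=-1.130000:
  k1 = f(1.000000, -1.130000) = -4.090600
  k2 = f(1.055000, -1.354983) = -5.209887
  p ← -1.130000 + 0.11·(-5.209887) = -1.703088
x=1.110000, p=-1.703088:
  k1 = f(1.110000, -1.703088) = -7.141195
  k2 = f(1.165000, -2.095853) = -9.611275
  p ← -1.703088 + 0.11·(-9.611275) = -2.760328
p(1.22) ≈ -2.7603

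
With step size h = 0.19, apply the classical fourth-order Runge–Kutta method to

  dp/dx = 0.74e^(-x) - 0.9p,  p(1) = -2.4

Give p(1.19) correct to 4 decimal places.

RK4: k1 = f(x_n, p_n); k2 = f(x_n + h/2, p_n + (h/2)·k1); k3 = f(x_n + h/2, p_n + (h/2)·k2); k4 = f(x_n + h, p_n + h·k3); p_{n+1} = p_n + (h/6)·(k1 + 2k2 + 2k3 + k4).
x=1.000000, p=-2.400000:
  k1 = f(1.000000, -2.400000) = 2.432231
  k2 = f(1.095000, -2.168938) = 2.199604
  k3 = f(1.095000, -2.191038) = 2.219493
  k4 = f(1.190000, -1.978296) = 2.005590
  p ← -2.400000 + (0.19/6)·(k1 + 2k2 + 2k3 + k4) = -1.979593
p(1.19) ≈ -1.9796

-1.9796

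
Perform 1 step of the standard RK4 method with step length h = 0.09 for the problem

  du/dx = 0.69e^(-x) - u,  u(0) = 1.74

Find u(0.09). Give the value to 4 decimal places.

RK4: k1 = f(x_n, u_n); k2 = f(x_n + h/2, u_n + (h/2)·k1); k3 = f(x_n + h/2, u_n + (h/2)·k2); k4 = f(x_n + h, u_n + h·k3); u_{n+1} = u_n + (h/6)·(k1 + 2k2 + 2k3 + k4).
x=0.000000, u=1.740000:
  k1 = f(0.000000, 1.740000) = -1.050000
  k2 = f(0.045000, 1.692750) = -1.033112
  k3 = f(0.045000, 1.693510) = -1.033872
  k4 = f(0.090000, 1.646952) = -1.016339
  u ← 1.740000 + (0.09/6)·(k1 + 2k2 + 2k3 + k4) = 1.646995
u(0.09) ≈ 1.6470

1.6470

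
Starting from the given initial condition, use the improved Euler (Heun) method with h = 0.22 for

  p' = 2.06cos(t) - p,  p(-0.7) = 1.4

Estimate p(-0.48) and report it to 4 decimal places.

1.4621

Heun: k1 = f(t_n, p_n); k2 = f(t_n + h, p_n + h·k1); p_{n+1} = p_n + (h/2)·(k1 + k2).
t=-0.700000, p=1.400000:
  k1 = f(-0.700000, 1.400000) = 0.175575
  k2 = f(-0.480000, 1.438626) = 0.388583
  p ← 1.400000 + (0.22/2)·(0.175575 + 0.388583) = 1.462057
p(-0.48) ≈ 1.4621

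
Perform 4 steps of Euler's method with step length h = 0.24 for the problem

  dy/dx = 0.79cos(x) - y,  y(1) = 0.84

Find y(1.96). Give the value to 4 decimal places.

0.3457

Euler: y_{n+1} = y_n + h·f(x_n, y_n).
x=1.000000, y=0.840000: f=-0.413161 → y ← 0.840000 + 0.24·(-0.413161) = 0.740841
x=1.240000, y=0.740841: f=-0.484252 → y ← 0.740841 + 0.24·(-0.484252) = 0.624621
x=1.480000, y=0.624621: f=-0.552990 → y ← 0.624621 + 0.24·(-0.552990) = 0.491903
x=1.720000, y=0.491903: f=-0.609337 → y ← 0.491903 + 0.24·(-0.609337) = 0.345662
y(1.96) ≈ 0.3457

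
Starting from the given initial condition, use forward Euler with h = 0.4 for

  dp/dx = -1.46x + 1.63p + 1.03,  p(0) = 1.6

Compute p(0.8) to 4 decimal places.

5.2256

Euler: p_{n+1} = p_n + h·f(x_n, p_n).
x=0.000000, p=1.600000: f=3.638000 → p ← 1.600000 + 0.4·3.638000 = 3.055200
x=0.400000, p=3.055200: f=5.425976 → p ← 3.055200 + 0.4·5.425976 = 5.225590
p(0.8) ≈ 5.2256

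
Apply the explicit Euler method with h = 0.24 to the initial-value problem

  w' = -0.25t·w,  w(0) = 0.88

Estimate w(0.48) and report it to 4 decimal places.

Euler: w_{n+1} = w_n + h·f(t_n, w_n).
t=0.000000, w=0.880000: f=0.000000 → w ← 0.880000 + 0.24·0.000000 = 0.880000
t=0.240000, w=0.880000: f=-0.052800 → w ← 0.880000 + 0.24·(-0.052800) = 0.867328
w(0.48) ≈ 0.8673

0.8673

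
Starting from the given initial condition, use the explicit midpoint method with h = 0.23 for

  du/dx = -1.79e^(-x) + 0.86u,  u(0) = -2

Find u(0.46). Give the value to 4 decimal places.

-3.7842

Midpoint: k1 = f(x_n, u_n); k2 = f(x_n + h/2, u_n + (h/2)·k1); u_{n+1} = u_n + h·k2.
x=0.000000, u=-2.000000:
  k1 = f(0.000000, -2.000000) = -3.510000
  k2 = f(0.115000, -2.403650) = -3.662684
  u ← -2.000000 + 0.23·(-3.662684) = -2.842417
x=0.230000, u=-2.842417:
  k1 = f(0.230000, -2.842417) = -3.866694
  k2 = f(0.345000, -3.287087) = -4.094609
  u ← -2.842417 + 0.23·(-4.094609) = -3.784178
u(0.46) ≈ -3.7842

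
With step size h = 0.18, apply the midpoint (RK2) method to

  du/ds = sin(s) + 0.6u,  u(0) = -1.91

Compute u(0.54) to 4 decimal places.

-2.4821

Midpoint: k1 = f(s_n, u_n); k2 = f(s_n + h/2, u_n + (h/2)·k1); u_{n+1} = u_n + h·k2.
s=0.000000, u=-1.910000:
  k1 = f(0.000000, -1.910000) = -1.146000
  k2 = f(0.090000, -2.013140) = -1.118005
  u ← -1.910000 + 0.18·(-1.118005) = -2.111241
s=0.180000, u=-2.111241:
  k1 = f(0.180000, -2.111241) = -1.087715
  k2 = f(0.270000, -2.209135) = -1.058750
  u ← -2.111241 + 0.18·(-1.058750) = -2.301816
s=0.360000, u=-2.301816:
  k1 = f(0.360000, -2.301816) = -1.028815
  k2 = f(0.450000, -2.394409) = -1.001680
  u ← -2.301816 + 0.18·(-1.001680) = -2.482118
u(0.54) ≈ -2.4821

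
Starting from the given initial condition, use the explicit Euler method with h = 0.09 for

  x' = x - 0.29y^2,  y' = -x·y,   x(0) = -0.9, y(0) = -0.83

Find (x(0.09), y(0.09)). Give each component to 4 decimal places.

-0.9990, -0.8972

Euler on (x,y): x_{n+1} = x_n + h·x', y_{n+1} = y_n + h·y'.
0.000000: (-0.900000, -0.830000); f=(-1.099781, -0.747000) → (-0.998980, -0.897230)
(x(0.09), y(0.09)) ≈ (-0.9990, -0.8972)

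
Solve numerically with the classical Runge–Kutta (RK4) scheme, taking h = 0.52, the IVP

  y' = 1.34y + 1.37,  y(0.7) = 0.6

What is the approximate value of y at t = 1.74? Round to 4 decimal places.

5.5047

RK4: k1 = f(t_n, y_n); k2 = f(t_n + h/2, y_n + (h/2)·k1); k3 = f(t_n + h/2, y_n + (h/2)·k2); k4 = f(t_n + h, y_n + h·k3); y_{n+1} = y_n + (h/6)·(k1 + 2k2 + 2k3 + k4).
t=0.700000, y=0.600000:
  k1 = f(0.700000, 0.600000) = 2.174000
  k2 = f(0.960000, 1.165240) = 2.931422
  k3 = f(0.960000, 1.362170) = 3.195307
  k4 = f(1.220000, 2.261560) = 4.400490
  y ← 0.600000 + (0.52/6)·(k1 + 2k2 + 2k3 + k4) = 2.231755
t=1.220000, y=2.231755:
  k1 = f(1.220000, 2.231755) = 4.360552
  k2 = f(1.480000, 3.365499) = 5.879769
  k3 = f(1.480000, 3.760495) = 6.409064
  k4 = f(1.740000, 5.564469) = 8.826388
  y ← 2.231755 + (0.52/6)·(k1 + 2k2 + 2k3 + k4) = 5.504688
y(1.74) ≈ 5.5047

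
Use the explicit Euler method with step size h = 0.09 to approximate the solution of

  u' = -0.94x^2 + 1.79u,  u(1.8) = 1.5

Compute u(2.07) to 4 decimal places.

1.2959

Euler: u_{n+1} = u_n + h·f(x_n, u_n).
x=1.800000, u=1.500000: f=-0.360600 → u ← 1.500000 + 0.09·(-0.360600) = 1.467546
x=1.890000, u=1.467546: f=-0.730867 → u ← 1.467546 + 0.09·(-0.730867) = 1.401768
x=1.980000, u=1.401768: f=-1.176011 → u ← 1.401768 + 0.09·(-1.176011) = 1.295927
u(2.07) ≈ 1.2959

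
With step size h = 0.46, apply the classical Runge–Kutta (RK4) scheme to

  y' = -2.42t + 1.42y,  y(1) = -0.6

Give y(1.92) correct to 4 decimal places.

RK4: k1 = f(t_n, y_n); k2 = f(t_n + h/2, y_n + (h/2)·k1); k3 = f(t_n + h/2, y_n + (h/2)·k2); k4 = f(t_n + h, y_n + h·k3); y_{n+1} = y_n + (h/6)·(k1 + 2k2 + 2k3 + k4).
t=1.000000, y=-0.600000:
  k1 = f(1.000000, -0.600000) = -3.272000
  k2 = f(1.230000, -1.352560) = -4.897235
  k3 = f(1.230000, -1.726364) = -5.428037
  k4 = f(1.460000, -3.096897) = -7.930794
  y ← -0.600000 + (0.46/6)·(k1 + 2k2 + 2k3 + k4) = -3.042089
t=1.460000, y=-3.042089:
  k1 = f(1.460000, -3.042089) = -7.852967
  k2 = f(1.690000, -4.848272) = -10.974346
  k3 = f(1.690000, -5.566189) = -11.993788
  k4 = f(1.920000, -8.559232) = -16.800509
  y ← -3.042089 + (0.46/6)·(k1 + 2k2 + 2k3 + k4) = -8.453970
y(1.92) ≈ -8.4540

-8.4540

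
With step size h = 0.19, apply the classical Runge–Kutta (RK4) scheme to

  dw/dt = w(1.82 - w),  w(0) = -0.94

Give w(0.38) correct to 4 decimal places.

-3.8440

RK4: k1 = f(t_n, w_n); k2 = f(t_n + h/2, w_n + (h/2)·k1); k3 = f(t_n + h/2, w_n + (h/2)·k2); k4 = f(t_n + h, w_n + h·k3); w_{n+1} = w_n + (h/6)·(k1 + 2k2 + 2k3 + k4).
t=0.000000, w=-0.940000:
  k1 = f(0.000000, -0.940000) = -2.594400
  k2 = f(0.095000, -1.186468) = -3.567078
  k3 = f(0.095000, -1.278872) = -3.963062
  k4 = f(0.190000, -1.692982) = -5.947415
  w ← -0.940000 + (0.19/6)·(k1 + 2k2 + 2k3 + k4) = -1.687400
t=0.190000, w=-1.687400:
  k1 = f(0.190000, -1.687400) = -5.918385
  k2 = f(0.285000, -2.249646) = -9.155265
  k3 = f(0.285000, -2.557150) = -11.193028
  k4 = f(0.380000, -3.814075) = -21.488785
  w ← -1.687400 + (0.19/6)·(k1 + 2k2 + 2k3 + k4) = -3.844019
w(0.38) ≈ -3.8440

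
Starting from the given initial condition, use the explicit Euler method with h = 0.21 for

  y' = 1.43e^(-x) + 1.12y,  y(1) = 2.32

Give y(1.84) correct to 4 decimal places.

Euler: y_{n+1} = y_n + h·f(x_n, y_n).
x=1.000000, y=2.320000: f=3.124468 → y ← 2.320000 + 0.21·3.124468 = 2.976138
x=1.210000, y=2.976138: f=3.759697 → y ← 2.976138 + 0.21·3.759697 = 3.765675
x=1.420000, y=3.765675: f=4.563207 → y ← 3.765675 + 0.21·4.563207 = 4.723948
x=1.630000, y=4.723948: f=5.571001 → y ← 4.723948 + 0.21·5.571001 = 5.893858
y(1.84) ≈ 5.8939

5.8939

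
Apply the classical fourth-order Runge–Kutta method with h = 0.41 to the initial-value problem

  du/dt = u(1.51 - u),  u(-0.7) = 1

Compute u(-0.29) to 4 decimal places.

1.1846

RK4: k1 = f(t_n, u_n); k2 = f(t_n + h/2, u_n + (h/2)·k1); k3 = f(t_n + h/2, u_n + (h/2)·k2); k4 = f(t_n + h, u_n + h·k3); u_{n+1} = u_n + (h/6)·(k1 + 2k2 + 2k3 + k4).
t=-0.700000, u=1.000000:
  k1 = f(-0.700000, 1.000000) = 0.510000
  k2 = f(-0.495000, 1.104550) = 0.447840
  k3 = f(-0.495000, 1.091807) = 0.456586
  k4 = f(-0.290000, 1.187200) = 0.383228
  u ← 1.000000 + (0.41/6)·(k1 + 2k2 + 2k3 + k4) = 1.184642
u(-0.29) ≈ 1.1846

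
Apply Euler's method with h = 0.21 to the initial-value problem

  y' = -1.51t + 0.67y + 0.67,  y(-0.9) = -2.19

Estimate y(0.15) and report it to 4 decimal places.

Euler: y_{n+1} = y_n + h·f(t_n, y_n).
t=-0.900000, y=-2.190000: f=0.561700 → y ← -2.190000 + 0.21·0.561700 = -2.072043
t=-0.690000, y=-2.072043: f=0.323631 → y ← -2.072043 + 0.21·0.323631 = -2.004080
t=-0.480000, y=-2.004080: f=0.052066 → y ← -2.004080 + 0.21·0.052066 = -1.993147
t=-0.270000, y=-1.993147: f=-0.257708 → y ← -1.993147 + 0.21·(-0.257708) = -2.047265
t=-0.060000, y=-2.047265: f=-0.611068 → y ← -2.047265 + 0.21·(-0.611068) = -2.175590
y(0.15) ≈ -2.1756

-2.1756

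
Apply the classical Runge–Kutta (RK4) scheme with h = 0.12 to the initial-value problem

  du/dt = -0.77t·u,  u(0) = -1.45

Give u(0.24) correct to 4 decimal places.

-1.4182

RK4: k1 = f(t_n, u_n); k2 = f(t_n + h/2, u_n + (h/2)·k1); k3 = f(t_n + h/2, u_n + (h/2)·k2); k4 = f(t_n + h, u_n + h·k3); u_{n+1} = u_n + (h/6)·(k1 + 2k2 + 2k3 + k4).
t=0.000000, u=-1.450000:
  k1 = f(0.000000, -1.450000) = 0.000000
  k2 = f(0.060000, -1.450000) = 0.066990
  k3 = f(0.060000, -1.445981) = 0.066804
  k4 = f(0.120000, -1.441983) = 0.133239
  u ← -1.450000 + (0.12/6)·(k1 + 2k2 + 2k3 + k4) = -1.441983
t=0.120000, u=-1.441983:
  k1 = f(0.120000, -1.441983) = 0.133239
  k2 = f(0.180000, -1.433989) = 0.198751
  k3 = f(0.180000, -1.430058) = 0.198206
  k4 = f(0.240000, -1.418199) = 0.262083
  u ← -1.441983 + (0.12/6)·(k1 + 2k2 + 2k3 + k4) = -1.418199
u(0.24) ≈ -1.4182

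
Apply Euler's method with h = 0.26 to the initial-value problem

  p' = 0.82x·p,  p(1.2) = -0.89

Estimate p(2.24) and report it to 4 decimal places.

-2.8486

Euler: p_{n+1} = p_n + h·f(x_n, p_n).
x=1.200000, p=-0.890000: f=-0.875760 → p ← -0.890000 + 0.26·(-0.875760) = -1.117698
x=1.460000, p=-1.117698: f=-1.338108 → p ← -1.117698 + 0.26·(-1.338108) = -1.465606
x=1.720000, p=-1.465606: f=-2.067090 → p ← -1.465606 + 0.26·(-2.067090) = -2.003049
x=1.980000, p=-2.003049: f=-3.252150 → p ← -2.003049 + 0.26·(-3.252150) = -2.848608
p(2.24) ≈ -2.8486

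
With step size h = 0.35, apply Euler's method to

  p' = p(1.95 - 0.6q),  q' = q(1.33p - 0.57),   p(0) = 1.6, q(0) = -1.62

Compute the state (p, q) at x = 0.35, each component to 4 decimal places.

Euler on (p,q): p_{n+1} = p_n + h·p', q_{n+1} = q_n + h·q'.
0.000000: (1.600000, -1.620000); f=(4.675200, -2.523960) → (3.236320, -2.503386)
(p(0.35), q(0.35)) ≈ (3.2363, -2.5034)

3.2363, -2.5034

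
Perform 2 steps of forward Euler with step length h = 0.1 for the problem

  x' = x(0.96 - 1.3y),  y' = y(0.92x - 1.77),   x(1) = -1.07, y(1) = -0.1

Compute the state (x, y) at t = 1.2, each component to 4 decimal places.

-1.3117, -0.0517

Euler on (x,y): x_{n+1} = x_n + h·x', y_{n+1} = y_n + h·y'.
1.000000: (-1.070000, -0.100000); f=(-1.166300, 0.275440) → (-1.186630, -0.072456)
1.100000: (-1.186630, -0.072456); f=(-1.250937, 0.207347) → (-1.311724, -0.051721)
(x(1.2), y(1.2)) ≈ (-1.3117, -0.0517)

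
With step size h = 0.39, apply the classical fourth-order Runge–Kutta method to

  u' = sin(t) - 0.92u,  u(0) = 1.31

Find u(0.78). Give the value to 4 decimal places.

RK4: k1 = f(t_n, u_n); k2 = f(t_n + h/2, u_n + (h/2)·k1); k3 = f(t_n + h/2, u_n + (h/2)·k2); k4 = f(t_n + h, u_n + h·k3); u_{n+1} = u_n + (h/6)·(k1 + 2k2 + 2k3 + k4).
t=0.000000, u=1.310000:
  k1 = f(0.000000, 1.310000) = -1.205200
  k2 = f(0.195000, 1.074986) = -0.795221
  k3 = f(0.195000, 1.154932) = -0.868771
  k4 = f(0.390000, 0.971179) = -0.513297
  u ← 1.310000 + (0.39/6)·(k1 + 2k2 + 2k3 + k4) = 0.981979
t=0.390000, u=0.981979:
  k1 = f(0.390000, 0.981979) = -0.523232
  k2 = f(0.585000, 0.879949) = -0.257353
  k3 = f(0.585000, 0.931795) = -0.305052
  k4 = f(0.780000, 0.863009) = -0.090688
  u ← 0.981979 + (0.39/6)·(k1 + 2k2 + 2k3 + k4) = 0.868961
u(0.78) ≈ 0.8690

0.8690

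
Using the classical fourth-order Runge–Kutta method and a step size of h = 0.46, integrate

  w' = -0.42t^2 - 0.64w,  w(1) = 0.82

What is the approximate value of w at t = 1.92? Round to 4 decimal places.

RK4: k1 = f(t_n, w_n); k2 = f(t_n + h/2, w_n + (h/2)·k1); k3 = f(t_n + h/2, w_n + (h/2)·k2); k4 = f(t_n + h, w_n + h·k3); w_{n+1} = w_n + (h/6)·(k1 + 2k2 + 2k3 + k4).
t=1.000000, w=0.820000:
  k1 = f(1.000000, 0.820000) = -0.944800
  k2 = f(1.230000, 0.602696) = -1.021143
  k3 = f(1.230000, 0.585137) = -1.009906
  k4 = f(1.460000, 0.355443) = -1.122756
  w ← 0.820000 + (0.46/6)·(k1 + 2k2 + 2k3 + k4) = 0.350060
t=1.460000, w=0.350060:
  k1 = f(1.460000, 0.350060) = -1.119310
  k2 = f(1.690000, 0.092618) = -1.258838
  k3 = f(1.690000, 0.060527) = -1.238299
  k4 = f(1.920000, -0.219558) = -1.407771
  w ← 0.350060 + (0.46/6)·(k1 + 2k2 + 2k3 + k4) = -0.226577
w(1.92) ≈ -0.2266

-0.2266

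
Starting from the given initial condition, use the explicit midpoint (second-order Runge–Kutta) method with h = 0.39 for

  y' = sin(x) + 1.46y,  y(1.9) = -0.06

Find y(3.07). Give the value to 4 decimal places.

Midpoint: k1 = f(x_n, y_n); k2 = f(x_n + h/2, y_n + (h/2)·k1); y_{n+1} = y_n + h·k2.
x=1.900000, y=-0.060000:
  k1 = f(1.900000, -0.060000) = 0.858700
  k2 = f(2.095000, 0.107447) = 1.022595
  y ← -0.060000 + 0.39·1.022595 = 0.338812
x=2.290000, y=0.338812:
  k1 = f(2.290000, 0.338812) = 1.246996
  k2 = f(2.485000, 0.581976) = 1.460107
  y ← 0.338812 + 0.39·1.460107 = 0.908254
x=2.680000, y=0.908254:
  k1 = f(2.680000, 0.908254) = 1.771425
  k2 = f(2.875000, 1.253681) = 2.093821
  y ← 0.908254 + 0.39·2.093821 = 1.724844
y(3.07) ≈ 1.7248

1.7248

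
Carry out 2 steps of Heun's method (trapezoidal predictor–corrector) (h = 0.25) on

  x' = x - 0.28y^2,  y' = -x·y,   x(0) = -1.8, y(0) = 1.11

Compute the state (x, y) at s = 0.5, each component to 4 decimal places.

-3.5914, 3.6068

Heun on (x,y): k1 = f(s_n, state_n); k2 = f(s_n + h, state_n + h·k1); state_{n+1} = state_n + (h/2)·(k1 + k2).
0.000000: (-1.800000, 1.110000)
  k1 = (-2.144988, 1.998000)
  predictor → (-2.336247, 1.609500)
  k2 = (-3.061584, 3.760190)
  → (-2.450822, 1.829774)
0.250000: (-2.450822, 1.829774)
  k1 = (-3.388282, 4.484449)
  predictor → (-3.297892, 2.950886)
  k2 = (-5.736056, 9.731703)
  → (-3.591364, 3.606793)
(x(0.5), y(0.5)) ≈ (-3.5914, 3.6068)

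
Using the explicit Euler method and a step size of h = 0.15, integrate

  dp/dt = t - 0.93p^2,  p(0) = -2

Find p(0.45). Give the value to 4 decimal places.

Euler: p_{n+1} = p_n + h·f(t_n, p_n).
t=0.000000, p=-2.000000: f=-3.720000 → p ← -2.000000 + 0.15·(-3.720000) = -2.558000
t=0.150000, p=-2.558000: f=-5.935329 → p ← -2.558000 + 0.15·(-5.935329) = -3.448299
t=0.300000, p=-3.448299: f=-10.758414 → p ← -3.448299 + 0.15·(-10.758414) = -5.062061
p(0.45) ≈ -5.0621

-5.0621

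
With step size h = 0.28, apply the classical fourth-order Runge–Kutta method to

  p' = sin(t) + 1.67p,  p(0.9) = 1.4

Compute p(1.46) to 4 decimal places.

RK4: k1 = f(t_n, p_n); k2 = f(t_n + h/2, p_n + (h/2)·k1); k3 = f(t_n + h/2, p_n + (h/2)·k2); k4 = f(t_n + h, p_n + h·k3); p_{n+1} = p_n + (h/6)·(k1 + 2k2 + 2k3 + k4).
t=0.900000, p=1.400000:
  k1 = f(0.900000, 1.400000) = 3.121327
  k2 = f(1.040000, 1.836986) = 3.930170
  k3 = f(1.040000, 1.950224) = 4.119278
  k4 = f(1.180000, 2.553398) = 5.188780
  p ← 1.400000 + (0.28/6)·(k1 + 2k2 + 2k3 + k4) = 2.539087
t=1.180000, p=2.539087:
  k1 = f(1.180000, 2.539087) = 5.164881
  k2 = f(1.320000, 3.262170) = 6.416539
  k3 = f(1.320000, 3.437402) = 6.709177
  k4 = f(1.460000, 4.417656) = 8.371355
  p ← 2.539087 + (0.28/6)·(k1 + 2k2 + 2k3 + k4) = 4.395845
p(1.46) ≈ 4.3958

4.3958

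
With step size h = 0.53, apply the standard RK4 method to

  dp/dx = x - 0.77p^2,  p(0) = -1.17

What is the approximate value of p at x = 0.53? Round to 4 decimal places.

RK4: k1 = f(x_n, p_n); k2 = f(x_n + h/2, p_n + (h/2)·k1); k3 = f(x_n + h/2, p_n + (h/2)·k2); k4 = f(x_n + h, p_n + h·k3); p_{n+1} = p_n + (h/6)·(k1 + 2k2 + 2k3 + k4).
x=0.000000, p=-1.170000:
  k1 = f(0.000000, -1.170000) = -1.054053
  k2 = f(0.265000, -1.449324) = -1.352416
  k3 = f(0.265000, -1.528390) = -1.533702
  k4 = f(0.530000, -1.982862) = -2.497441
  p ← -1.170000 + (0.53/6)·(k1 + 2k2 + 2k3 + k4) = -1.993596
p(0.53) ≈ -1.9936

-1.9936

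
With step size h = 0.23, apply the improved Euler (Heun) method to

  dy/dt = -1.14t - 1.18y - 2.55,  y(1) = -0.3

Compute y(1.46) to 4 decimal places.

Heun: k1 = f(t_n, y_n); k2 = f(t_n + h, y_n + h·k1); y_{n+1} = y_n + (h/2)·(k1 + k2).
t=1.000000, y=-0.300000:
  k1 = f(1.000000, -0.300000) = -3.336000
  k2 = f(1.230000, -1.067280) = -2.692810
  y ← -0.300000 + (0.23/2)·(-3.336000 + (-2.692810)) = -0.993313
t=1.230000, y=-0.993313:
  k1 = f(1.230000, -0.993313) = -2.780091
  k2 = f(1.460000, -1.632734) = -2.287774
  y ← -0.993313 + (0.23/2)·(-2.780091 + (-2.287774)) = -1.576118
y(1.46) ≈ -1.5761

-1.5761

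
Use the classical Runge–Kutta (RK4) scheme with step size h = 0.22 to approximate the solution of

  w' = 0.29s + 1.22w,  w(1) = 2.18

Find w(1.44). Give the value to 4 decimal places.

3.9316

RK4: k1 = f(s_n, w_n); k2 = f(s_n + h/2, w_n + (h/2)·k1); k3 = f(s_n + h/2, w_n + (h/2)·k2); k4 = f(s_n + h, w_n + h·k3); w_{n+1} = w_n + (h/6)·(k1 + 2k2 + 2k3 + k4).
s=1.000000, w=2.180000:
  k1 = f(1.000000, 2.180000) = 2.949600
  k2 = f(1.110000, 2.504456) = 3.377336
  k3 = f(1.110000, 2.551507) = 3.434739
  k4 = f(1.220000, 2.935642) = 3.935284
  w ← 2.180000 + (0.22/6)·(k1 + 2k2 + 2k3 + k4) = 2.931998
s=1.220000, w=2.931998:
  k1 = f(1.220000, 2.931998) = 3.930837
  k2 = f(1.330000, 3.364390) = 4.490256
  k3 = f(1.330000, 3.425926) = 4.565330
  k4 = f(1.440000, 3.936370) = 5.219972
  w ← 2.931998 + (0.22/6)·(k1 + 2k2 + 2k3 + k4) = 3.931604
w(1.44) ≈ 3.9316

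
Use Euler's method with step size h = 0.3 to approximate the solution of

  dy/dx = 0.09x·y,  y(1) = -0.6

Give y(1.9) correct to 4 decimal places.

-0.6654

Euler: y_{n+1} = y_n + h·f(x_n, y_n).
x=1.000000, y=-0.600000: f=-0.054000 → y ← -0.600000 + 0.3·(-0.054000) = -0.616200
x=1.300000, y=-0.616200: f=-0.072095 → y ← -0.616200 + 0.3·(-0.072095) = -0.637829
x=1.600000, y=-0.637829: f=-0.091847 → y ← -0.637829 + 0.3·(-0.091847) = -0.665383
y(1.9) ≈ -0.6654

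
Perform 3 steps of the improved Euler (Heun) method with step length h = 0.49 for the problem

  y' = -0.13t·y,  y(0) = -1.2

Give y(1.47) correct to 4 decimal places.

Heun: k1 = f(t_n, y_n); k2 = f(t_n + h, y_n + h·k1); y_{n+1} = y_n + (h/2)·(k1 + k2).
t=0.000000, y=-1.200000:
  k1 = f(0.000000, -1.200000) = 0.000000
  k2 = f(0.490000, -1.200000) = 0.076440
  y ← -1.200000 + (0.49/2)·(0.000000 + 0.076440) = -1.181272
t=0.490000, y=-1.181272:
  k1 = f(0.490000, -1.181272) = 0.075247
  k2 = f(0.980000, -1.144401) = 0.145797
  y ← -1.181272 + (0.49/2)·(0.075247 + 0.145797) = -1.127116
t=0.980000, y=-1.127116:
  k1 = f(0.980000, -1.127116) = 0.143595
  k2 = f(1.470000, -1.056755) = 0.201946
  y ← -1.127116 + (0.49/2)·(0.143595 + 0.201946) = -1.042459
y(1.47) ≈ -1.0425

-1.0425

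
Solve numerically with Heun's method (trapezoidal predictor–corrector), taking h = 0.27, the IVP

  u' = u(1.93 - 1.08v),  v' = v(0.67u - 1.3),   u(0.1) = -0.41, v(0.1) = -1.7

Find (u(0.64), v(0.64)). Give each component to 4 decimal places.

Heun on (u,v): k1 = f(t_n, state_n); k2 = f(t_n + h, state_n + h·k1); state_{n+1} = state_n + (h/2)·(k1 + k2).
0.100000: (-0.410000, -1.700000)
  k1 = (-1.544060, 2.676990)
  predictor → (-0.826896, -0.977213)
  k2 = (-2.468607, 1.811772)
  → (-0.951710, -1.094017)
0.370000: (-0.951710, -1.094017)
  k1 = (-2.961283, 2.119818)
  predictor → (-1.751256, -0.521666)
  k2 = (-4.366582, 1.290259)
  → (-1.940972, -0.633657)
(u(0.64), v(0.64)) ≈ (-1.9410, -0.6337)

-1.9410, -0.6337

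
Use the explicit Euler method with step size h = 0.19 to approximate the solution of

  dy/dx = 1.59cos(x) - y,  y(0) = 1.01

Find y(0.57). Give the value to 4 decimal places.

1.2558

Euler: y_{n+1} = y_n + h·f(x_n, y_n).
x=0.000000, y=1.010000: f=0.580000 → y ← 1.010000 + 0.19·0.580000 = 1.120200
x=0.190000, y=1.120200: f=0.441187 → y ← 1.120200 + 0.19·0.441187 = 1.204025
x=0.380000, y=1.204025: f=0.272551 → y ← 1.204025 + 0.19·0.272551 = 1.255810
y(0.57) ≈ 1.2558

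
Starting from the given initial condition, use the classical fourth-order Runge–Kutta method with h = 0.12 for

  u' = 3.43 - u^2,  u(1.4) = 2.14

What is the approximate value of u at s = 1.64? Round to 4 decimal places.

RK4: k1 = f(s_n, u_n); k2 = f(s_n + h/2, u_n + (h/2)·k1); k3 = f(s_n + h/2, u_n + (h/2)·k2); k4 = f(s_n + h, u_n + h·k3); u_{n+1} = u_n + (h/6)·(k1 + 2k2 + 2k3 + k4).
s=1.400000, u=2.140000:
  k1 = f(1.400000, 2.140000) = -1.149600
  k2 = f(1.460000, 2.071024) = -0.859140
  k3 = f(1.460000, 2.088452) = -0.931630
  k4 = f(1.520000, 2.028204) = -0.683613
  u ← 2.140000 + (0.12/6)·(k1 + 2k2 + 2k3 + k4) = 2.031705
s=1.520000, u=2.031705:
  k1 = f(1.520000, 2.031705) = -0.697825
  k2 = f(1.580000, 1.989835) = -0.529445
  k3 = f(1.580000, 1.999938) = -0.569753
  k4 = f(1.640000, 1.963335) = -0.424683
  u ← 2.031705 + (0.12/6)·(k1 + 2k2 + 2k3 + k4) = 1.965287
u(1.64) ≈ 1.9653

1.9653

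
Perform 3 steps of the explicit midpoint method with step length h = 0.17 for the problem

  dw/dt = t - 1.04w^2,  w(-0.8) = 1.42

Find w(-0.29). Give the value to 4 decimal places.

Midpoint: k1 = f(t_n, w_n); k2 = f(t_n + h/2, w_n + (h/2)·k1); w_{n+1} = w_n + h·k2.
t=-0.800000, w=1.420000:
  k1 = f(-0.800000, 1.420000) = -2.897056
  k2 = f(-0.715000, 1.173750) = -2.147797
  w ← 1.420000 + 0.17·(-2.147797) = 1.054874
t=-0.630000, w=1.054874:
  k1 = f(-0.630000, 1.054874) = -1.787271
  k2 = f(-0.545000, 0.902956) = -1.392944
  w ← 1.054874 + 0.17·(-1.392944) = 0.818074
t=-0.460000, w=0.818074:
  k1 = f(-0.460000, 0.818074) = -1.156015
  k2 = f(-0.375000, 0.719813) = -0.913856
  w ← 0.818074 + 0.17·(-0.913856) = 0.662719
w(-0.29) ≈ 0.6627

0.6627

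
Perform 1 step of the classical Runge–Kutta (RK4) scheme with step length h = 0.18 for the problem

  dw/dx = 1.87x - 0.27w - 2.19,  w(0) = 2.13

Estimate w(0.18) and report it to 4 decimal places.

1.6740

RK4: k1 = f(x_n, w_n); k2 = f(x_n + h/2, w_n + (h/2)·k1); k3 = f(x_n + h/2, w_n + (h/2)·k2); k4 = f(x_n + h, w_n + h·k3); w_{n+1} = w_n + (h/6)·(k1 + 2k2 + 2k3 + k4).
x=0.000000, w=2.130000:
  k1 = f(0.000000, 2.130000) = -2.765100
  k2 = f(0.090000, 1.881141) = -2.529608
  k3 = f(0.090000, 1.902335) = -2.535331
  k4 = f(0.180000, 1.673641) = -2.305283
  w ← 2.130000 + (0.18/6)·(k1 + 2k2 + 2k3 + k4) = 1.673992
w(0.18) ≈ 1.6740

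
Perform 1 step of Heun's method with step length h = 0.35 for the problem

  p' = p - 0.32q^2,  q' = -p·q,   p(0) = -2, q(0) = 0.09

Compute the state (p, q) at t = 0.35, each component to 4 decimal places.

Heun on (p,q): k1 = f(t_n, state_n); k2 = f(t_n + h, state_n + h·k1); state_{n+1} = state_n + (h/2)·(k1 + k2).
0.000000: (-2.000000, 0.090000)
  k1 = (-2.002592, 0.180000)
  predictor → (-2.700907, 0.153000)
  k2 = (-2.708398, 0.413239)
  → (-2.824423, 0.193817)
(p(0.35), q(0.35)) ≈ (-2.8244, 0.1938)

-2.8244, 0.1938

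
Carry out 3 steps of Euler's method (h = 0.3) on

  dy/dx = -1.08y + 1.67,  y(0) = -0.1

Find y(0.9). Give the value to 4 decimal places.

Euler: y_{n+1} = y_n + h·f(x_n, y_n).
x=0.000000, y=-0.100000: f=1.778000 → y ← -0.100000 + 0.3·1.778000 = 0.433400
x=0.300000, y=0.433400: f=1.201928 → y ← 0.433400 + 0.3·1.201928 = 0.793978
x=0.600000, y=0.793978: f=0.812503 → y ← 0.793978 + 0.3·0.812503 = 1.037729
y(0.9) ≈ 1.0377

1.0377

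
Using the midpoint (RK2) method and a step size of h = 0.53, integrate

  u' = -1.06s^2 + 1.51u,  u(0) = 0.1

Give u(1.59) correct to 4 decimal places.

-1.3496

Midpoint: k1 = f(s_n, u_n); k2 = f(s_n + h/2, u_n + (h/2)·k1); u_{n+1} = u_n + h·k2.
s=0.000000, u=0.100000:
  k1 = f(0.000000, 0.100000) = 0.151000
  k2 = f(0.265000, 0.140015) = 0.136984
  u ← 0.100000 + 0.53·0.136984 = 0.172602
s=0.530000, u=0.172602:
  k1 = f(0.530000, 0.172602) = -0.037126
  k2 = f(0.795000, 0.162763) = -0.424174
  u ← 0.172602 + 0.53·(-0.424174) = -0.052211
s=1.060000, u=-0.052211:
  k1 = f(1.060000, -0.052211) = -1.269854
  k2 = f(1.325000, -0.388722) = -2.447933
  u ← -0.052211 + 0.53·(-2.447933) = -1.349615
u(1.59) ≈ -1.3496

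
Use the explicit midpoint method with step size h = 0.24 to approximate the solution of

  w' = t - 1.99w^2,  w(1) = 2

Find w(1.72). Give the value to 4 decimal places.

1.1479

Midpoint: k1 = f(t_n, w_n); k2 = f(t_n + h/2, w_n + (h/2)·k1); w_{n+1} = w_n + h·k2.
t=1.000000, w=2.000000:
  k1 = f(1.000000, 2.000000) = -6.960000
  k2 = f(1.120000, 1.164800) = -1.579950
  w ← 2.000000 + 0.24·(-1.579950) = 1.620812
t=1.240000, w=1.620812:
  k1 = f(1.240000, 1.620812) = -3.987792
  k2 = f(1.360000, 1.142277) = -1.236545
  w ← 1.620812 + 0.24·(-1.236545) = 1.324041
t=1.480000, w=1.324041:
  k1 = f(1.480000, 1.324041) = -2.008639
  k2 = f(1.600000, 1.083004) = -0.734068
  w ← 1.324041 + 0.24·(-0.734068) = 1.147865
w(1.72) ≈ 1.1479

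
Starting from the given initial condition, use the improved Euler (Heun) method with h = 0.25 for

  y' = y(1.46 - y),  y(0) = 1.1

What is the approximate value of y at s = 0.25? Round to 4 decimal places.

Heun: k1 = f(s_n, y_n); k2 = f(s_n + h, y_n + h·k1); y_{n+1} = y_n + (h/2)·(k1 + k2).
s=0.000000, y=1.100000:
  k1 = f(0.000000, 1.100000) = 0.396000
  k2 = f(0.250000, 1.199000) = 0.312939
  y ← 1.100000 + (0.25/2)·(0.396000 + 0.312939) = 1.188617
y(0.25) ≈ 1.1886

1.1886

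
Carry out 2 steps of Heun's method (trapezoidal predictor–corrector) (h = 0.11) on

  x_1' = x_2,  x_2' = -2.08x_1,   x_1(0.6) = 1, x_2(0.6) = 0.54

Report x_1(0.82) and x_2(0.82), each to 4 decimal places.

1.0671, 0.0611

Heun on (x_1,x_2): k1 = f(s_n, state_n); k2 = f(s_n + h, state_n + h·k1); state_{n+1} = state_n + (h/2)·(k1 + k2).
0.600000: (1.000000, 0.540000)
  k1 = (0.540000, -2.080000)
  predictor → (1.059400, 0.311200)
  k2 = (0.311200, -2.203552)
  → (1.046816, 0.304405)
0.710000: (1.046816, 0.304405)
  k1 = (0.304405, -2.177377)
  predictor → (1.080301, 0.064893)
  k2 = (0.064893, -2.247025)
  → (1.067127, 0.061063)
(x_1(0.82), x_2(0.82)) ≈ (1.0671, 0.0611)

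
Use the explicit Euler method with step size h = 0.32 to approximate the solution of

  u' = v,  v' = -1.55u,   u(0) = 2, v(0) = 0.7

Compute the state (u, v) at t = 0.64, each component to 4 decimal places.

Euler on (u,v): u_{n+1} = u_n + h·u', v_{n+1} = v_n + h·v'.
0.000000: (2.000000, 0.700000); f=(0.700000, -3.100000) → (2.224000, -0.292000)
0.320000: (2.224000, -0.292000); f=(-0.292000, -3.447200) → (2.130560, -1.395104)
(u(0.64), v(0.64)) ≈ (2.1306, -1.3951)

2.1306, -1.3951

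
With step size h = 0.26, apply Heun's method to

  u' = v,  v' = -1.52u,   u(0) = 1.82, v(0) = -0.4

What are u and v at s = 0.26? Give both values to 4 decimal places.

1.6225, -1.0987

Heun on (u,v): k1 = f(s_n, state_n); k2 = f(s_n + h, state_n + h·k1); state_{n+1} = state_n + (h/2)·(k1 + k2).
0.000000: (1.820000, -0.400000)
  k1 = (-0.400000, -2.766400)
  predictor → (1.716000, -1.119264)
  k2 = (-1.119264, -2.608320)
  → (1.622496, -1.098714)
(u(0.26), v(0.26)) ≈ (1.6225, -1.0987)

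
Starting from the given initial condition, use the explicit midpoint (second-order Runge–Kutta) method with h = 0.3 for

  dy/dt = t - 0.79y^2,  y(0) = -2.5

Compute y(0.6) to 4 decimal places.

Midpoint: k1 = f(t_n, y_n); k2 = f(t_n + h/2, y_n + (h/2)·k1); y_{n+1} = y_n + h·k2.
t=0.000000, y=-2.500000:
  k1 = f(0.000000, -2.500000) = -4.937500
  k2 = f(0.150000, -3.240625) = -8.146304
  y ← -2.500000 + 0.3·(-8.146304) = -4.943891
t=0.300000, y=-4.943891:
  k1 = f(0.300000, -4.943891) = -19.009227
  k2 = f(0.450000, -7.795275) = -47.555389
  y ← -4.943891 + 0.3·(-47.555389) = -19.210508
y(0.6) ≈ -19.2105

-19.2105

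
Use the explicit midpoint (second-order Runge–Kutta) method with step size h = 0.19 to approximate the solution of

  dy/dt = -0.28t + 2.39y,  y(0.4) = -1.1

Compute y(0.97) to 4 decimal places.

-4.3530

Midpoint: k1 = f(t_n, y_n); k2 = f(t_n + h/2, y_n + (h/2)·k1); y_{n+1} = y_n + h·k2.
t=0.400000, y=-1.100000:
  k1 = f(0.400000, -1.100000) = -2.741000
  k2 = f(0.495000, -1.360395) = -3.389944
  y ← -1.100000 + 0.19·(-3.389944) = -1.744089
t=0.590000, y=-1.744089:
  k1 = f(0.590000, -1.744089) = -4.333574
  k2 = f(0.685000, -2.155779) = -5.344111
  y ← -1.744089 + 0.19·(-5.344111) = -2.759471
t=0.780000, y=-2.759471:
  k1 = f(0.780000, -2.759471) = -6.813535
  k2 = f(0.875000, -3.406756) = -8.387148
  y ← -2.759471 + 0.19·(-8.387148) = -4.353029
y(0.97) ≈ -4.3530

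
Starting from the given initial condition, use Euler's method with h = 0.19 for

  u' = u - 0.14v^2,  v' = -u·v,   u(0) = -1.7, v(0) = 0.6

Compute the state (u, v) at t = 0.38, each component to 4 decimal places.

-2.4355, 1.1004

Euler on (u,v): u_{n+1} = u_n + h·u', v_{n+1} = v_n + h·v'.
0.000000: (-1.700000, 0.600000); f=(-1.750400, 1.020000) → (-2.032576, 0.793800)
0.190000: (-2.032576, 0.793800); f=(-2.120793, 1.613459) → (-2.435527, 1.100357)
(u(0.38), v(0.38)) ≈ (-2.4355, 1.1004)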